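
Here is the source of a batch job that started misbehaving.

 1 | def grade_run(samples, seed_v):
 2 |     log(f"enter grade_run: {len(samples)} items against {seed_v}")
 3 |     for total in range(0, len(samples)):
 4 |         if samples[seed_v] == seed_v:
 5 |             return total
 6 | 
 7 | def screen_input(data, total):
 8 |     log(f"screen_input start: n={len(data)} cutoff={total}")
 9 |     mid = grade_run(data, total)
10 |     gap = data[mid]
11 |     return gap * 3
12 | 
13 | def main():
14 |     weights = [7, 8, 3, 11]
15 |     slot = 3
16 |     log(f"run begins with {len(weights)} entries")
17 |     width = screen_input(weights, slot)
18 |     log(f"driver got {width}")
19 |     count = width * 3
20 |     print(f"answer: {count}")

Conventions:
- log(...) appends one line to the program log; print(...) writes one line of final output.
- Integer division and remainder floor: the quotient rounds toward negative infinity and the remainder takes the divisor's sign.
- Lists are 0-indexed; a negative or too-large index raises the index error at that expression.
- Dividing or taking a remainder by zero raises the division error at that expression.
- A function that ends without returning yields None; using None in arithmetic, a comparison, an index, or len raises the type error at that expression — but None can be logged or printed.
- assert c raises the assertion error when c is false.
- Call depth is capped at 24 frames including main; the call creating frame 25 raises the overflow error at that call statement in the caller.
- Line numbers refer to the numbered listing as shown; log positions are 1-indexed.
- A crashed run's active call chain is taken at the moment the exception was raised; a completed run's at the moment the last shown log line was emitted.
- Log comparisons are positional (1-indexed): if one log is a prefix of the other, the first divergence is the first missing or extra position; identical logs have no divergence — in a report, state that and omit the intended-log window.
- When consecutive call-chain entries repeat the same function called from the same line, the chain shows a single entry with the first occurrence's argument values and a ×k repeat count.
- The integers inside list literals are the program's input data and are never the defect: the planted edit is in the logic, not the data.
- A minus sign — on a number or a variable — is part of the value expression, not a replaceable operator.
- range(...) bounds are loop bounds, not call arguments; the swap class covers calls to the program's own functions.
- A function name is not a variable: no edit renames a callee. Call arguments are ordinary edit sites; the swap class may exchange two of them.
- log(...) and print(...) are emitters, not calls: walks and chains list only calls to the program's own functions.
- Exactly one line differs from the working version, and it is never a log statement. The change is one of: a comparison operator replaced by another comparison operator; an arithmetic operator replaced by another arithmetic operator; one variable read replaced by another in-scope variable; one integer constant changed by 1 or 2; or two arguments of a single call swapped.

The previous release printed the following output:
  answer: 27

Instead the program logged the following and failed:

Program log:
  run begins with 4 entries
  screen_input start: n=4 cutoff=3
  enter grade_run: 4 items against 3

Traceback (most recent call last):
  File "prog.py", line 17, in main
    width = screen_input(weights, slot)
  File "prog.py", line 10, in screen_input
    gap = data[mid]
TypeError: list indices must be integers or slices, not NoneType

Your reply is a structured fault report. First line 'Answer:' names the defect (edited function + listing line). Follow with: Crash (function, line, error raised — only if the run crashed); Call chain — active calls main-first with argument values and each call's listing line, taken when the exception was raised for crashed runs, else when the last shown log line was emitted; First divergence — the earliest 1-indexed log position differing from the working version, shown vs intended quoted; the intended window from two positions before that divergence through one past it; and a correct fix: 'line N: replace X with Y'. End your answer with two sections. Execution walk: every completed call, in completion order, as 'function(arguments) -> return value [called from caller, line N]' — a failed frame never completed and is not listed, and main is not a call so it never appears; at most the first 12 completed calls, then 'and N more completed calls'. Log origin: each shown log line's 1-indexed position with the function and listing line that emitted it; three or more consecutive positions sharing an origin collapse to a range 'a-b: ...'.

Answer: the defect is in grade_run at line 4.
Key observation: The log ends early — 3 lines, where the working version next logs 'driver got 9'.
Crash: screen_input, line 10, TypeError.
Call chain: main -> screen_input([7, 8, 3, 11], 3) (called at line 17).
First divergence: position 4 — after 3 matching lines the faulty run goes silent; intended next line 'driver got 9'.
Intended log window:
  2: screen_input start: n=4 cutoff=3
  3: enter grade_run: 4 items against 3
  4: driver got 9
Execution walk:
  grade_run([7, 8, 3, 11], 3) -> None  [called from screen_input, line 9]
Log origin:
  1: from main, line 16
  2: from screen_input, line 8
  3: from grade_run, line 2
A correct fix: line 4: replace `samples[seed_v]` with `samples[total]`.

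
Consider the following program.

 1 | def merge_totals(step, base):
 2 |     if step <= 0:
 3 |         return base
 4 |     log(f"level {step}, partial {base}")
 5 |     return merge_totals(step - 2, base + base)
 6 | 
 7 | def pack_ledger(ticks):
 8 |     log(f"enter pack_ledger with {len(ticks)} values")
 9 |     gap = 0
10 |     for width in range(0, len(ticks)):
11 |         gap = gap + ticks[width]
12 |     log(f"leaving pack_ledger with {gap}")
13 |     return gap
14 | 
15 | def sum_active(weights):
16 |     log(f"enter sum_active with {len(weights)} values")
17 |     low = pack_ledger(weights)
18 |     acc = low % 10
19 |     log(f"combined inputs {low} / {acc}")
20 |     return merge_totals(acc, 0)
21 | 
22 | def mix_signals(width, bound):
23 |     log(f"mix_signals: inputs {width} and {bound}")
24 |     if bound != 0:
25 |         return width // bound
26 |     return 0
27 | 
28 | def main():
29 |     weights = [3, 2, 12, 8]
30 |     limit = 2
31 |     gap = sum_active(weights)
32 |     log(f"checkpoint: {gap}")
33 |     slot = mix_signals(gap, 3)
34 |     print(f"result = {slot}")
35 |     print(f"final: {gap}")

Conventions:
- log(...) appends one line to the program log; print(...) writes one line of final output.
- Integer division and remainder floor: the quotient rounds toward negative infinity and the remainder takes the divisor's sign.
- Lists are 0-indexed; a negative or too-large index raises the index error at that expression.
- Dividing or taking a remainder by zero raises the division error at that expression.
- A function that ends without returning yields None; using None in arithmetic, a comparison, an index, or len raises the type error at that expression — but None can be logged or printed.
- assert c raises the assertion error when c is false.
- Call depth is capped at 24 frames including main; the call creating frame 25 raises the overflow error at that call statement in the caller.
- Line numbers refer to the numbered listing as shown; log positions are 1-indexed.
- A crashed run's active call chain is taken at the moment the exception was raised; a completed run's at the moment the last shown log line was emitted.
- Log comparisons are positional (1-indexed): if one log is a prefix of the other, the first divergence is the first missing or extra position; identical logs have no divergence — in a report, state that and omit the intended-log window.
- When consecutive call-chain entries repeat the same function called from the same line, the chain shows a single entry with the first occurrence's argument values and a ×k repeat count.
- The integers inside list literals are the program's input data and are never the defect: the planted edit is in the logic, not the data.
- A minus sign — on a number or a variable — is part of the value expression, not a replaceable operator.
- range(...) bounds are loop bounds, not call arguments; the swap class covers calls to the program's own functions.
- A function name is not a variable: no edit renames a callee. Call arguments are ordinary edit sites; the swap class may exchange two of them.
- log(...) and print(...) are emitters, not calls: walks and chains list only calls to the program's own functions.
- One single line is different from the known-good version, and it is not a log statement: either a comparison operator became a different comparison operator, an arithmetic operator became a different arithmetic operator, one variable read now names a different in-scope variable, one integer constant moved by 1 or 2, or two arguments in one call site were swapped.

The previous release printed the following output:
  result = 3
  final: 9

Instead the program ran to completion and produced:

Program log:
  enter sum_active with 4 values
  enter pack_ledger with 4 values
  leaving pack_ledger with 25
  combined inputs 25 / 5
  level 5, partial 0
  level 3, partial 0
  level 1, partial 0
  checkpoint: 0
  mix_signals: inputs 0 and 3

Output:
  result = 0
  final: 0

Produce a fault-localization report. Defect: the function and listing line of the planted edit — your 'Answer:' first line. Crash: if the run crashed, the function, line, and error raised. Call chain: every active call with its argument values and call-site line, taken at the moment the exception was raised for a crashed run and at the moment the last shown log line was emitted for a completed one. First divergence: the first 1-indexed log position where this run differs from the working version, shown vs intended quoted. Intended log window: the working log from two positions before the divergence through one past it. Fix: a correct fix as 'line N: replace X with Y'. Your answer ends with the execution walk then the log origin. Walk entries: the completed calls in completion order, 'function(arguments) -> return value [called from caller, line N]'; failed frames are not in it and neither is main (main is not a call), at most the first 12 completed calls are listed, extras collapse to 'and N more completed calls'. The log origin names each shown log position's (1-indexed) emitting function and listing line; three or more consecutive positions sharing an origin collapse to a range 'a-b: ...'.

Answer: the defect is in merge_totals at line 5.
Key fact: Everything matches until log position 6, which reads 'level 3, partial 0' in place of 'level 3, partial 5'.
Call chain: main -> mix_signals(0, 3) (called at line 33).
First divergence: position 6 — shown 'level 3, partial 0', intended 'level 3, partial 5'.
Intended log window:
  4: combined inputs 25 / 5
  5: level 5, partial 0
  6: level 3, partial 5
  7: level 1, partial 8
Execution walk:
  pack_ledger([3, 2, 12, 8]) -> 25  [called from sum_active, line 17]
  merge_totals(-1, 0) -> 0  [called from merge_totals, line 5]
  merge_totals(1, 0) -> 0  [called from merge_totals, line 5]
  merge_totals(3, 0) -> 0  [called from merge_totals, line 5]
  merge_totals(5, 0) -> 0  [called from sum_active, line 20]
  sum_active([3, 2, 12, 8]) -> 0  [called from main, line 31]
  mix_signals(0, 3) -> 0  [called from main, line 33]
Log origins:
  1: from sum_active, line 16
  2: from pack_ledger, line 8
  3: from pack_ledger, line 12
  4: from sum_active, line 19
  5-7: from merge_totals, line 4
  8: from main, line 32
  9: from mix_signals, line 23
A correct fix: line 5: replace `base + base` with `base + step`.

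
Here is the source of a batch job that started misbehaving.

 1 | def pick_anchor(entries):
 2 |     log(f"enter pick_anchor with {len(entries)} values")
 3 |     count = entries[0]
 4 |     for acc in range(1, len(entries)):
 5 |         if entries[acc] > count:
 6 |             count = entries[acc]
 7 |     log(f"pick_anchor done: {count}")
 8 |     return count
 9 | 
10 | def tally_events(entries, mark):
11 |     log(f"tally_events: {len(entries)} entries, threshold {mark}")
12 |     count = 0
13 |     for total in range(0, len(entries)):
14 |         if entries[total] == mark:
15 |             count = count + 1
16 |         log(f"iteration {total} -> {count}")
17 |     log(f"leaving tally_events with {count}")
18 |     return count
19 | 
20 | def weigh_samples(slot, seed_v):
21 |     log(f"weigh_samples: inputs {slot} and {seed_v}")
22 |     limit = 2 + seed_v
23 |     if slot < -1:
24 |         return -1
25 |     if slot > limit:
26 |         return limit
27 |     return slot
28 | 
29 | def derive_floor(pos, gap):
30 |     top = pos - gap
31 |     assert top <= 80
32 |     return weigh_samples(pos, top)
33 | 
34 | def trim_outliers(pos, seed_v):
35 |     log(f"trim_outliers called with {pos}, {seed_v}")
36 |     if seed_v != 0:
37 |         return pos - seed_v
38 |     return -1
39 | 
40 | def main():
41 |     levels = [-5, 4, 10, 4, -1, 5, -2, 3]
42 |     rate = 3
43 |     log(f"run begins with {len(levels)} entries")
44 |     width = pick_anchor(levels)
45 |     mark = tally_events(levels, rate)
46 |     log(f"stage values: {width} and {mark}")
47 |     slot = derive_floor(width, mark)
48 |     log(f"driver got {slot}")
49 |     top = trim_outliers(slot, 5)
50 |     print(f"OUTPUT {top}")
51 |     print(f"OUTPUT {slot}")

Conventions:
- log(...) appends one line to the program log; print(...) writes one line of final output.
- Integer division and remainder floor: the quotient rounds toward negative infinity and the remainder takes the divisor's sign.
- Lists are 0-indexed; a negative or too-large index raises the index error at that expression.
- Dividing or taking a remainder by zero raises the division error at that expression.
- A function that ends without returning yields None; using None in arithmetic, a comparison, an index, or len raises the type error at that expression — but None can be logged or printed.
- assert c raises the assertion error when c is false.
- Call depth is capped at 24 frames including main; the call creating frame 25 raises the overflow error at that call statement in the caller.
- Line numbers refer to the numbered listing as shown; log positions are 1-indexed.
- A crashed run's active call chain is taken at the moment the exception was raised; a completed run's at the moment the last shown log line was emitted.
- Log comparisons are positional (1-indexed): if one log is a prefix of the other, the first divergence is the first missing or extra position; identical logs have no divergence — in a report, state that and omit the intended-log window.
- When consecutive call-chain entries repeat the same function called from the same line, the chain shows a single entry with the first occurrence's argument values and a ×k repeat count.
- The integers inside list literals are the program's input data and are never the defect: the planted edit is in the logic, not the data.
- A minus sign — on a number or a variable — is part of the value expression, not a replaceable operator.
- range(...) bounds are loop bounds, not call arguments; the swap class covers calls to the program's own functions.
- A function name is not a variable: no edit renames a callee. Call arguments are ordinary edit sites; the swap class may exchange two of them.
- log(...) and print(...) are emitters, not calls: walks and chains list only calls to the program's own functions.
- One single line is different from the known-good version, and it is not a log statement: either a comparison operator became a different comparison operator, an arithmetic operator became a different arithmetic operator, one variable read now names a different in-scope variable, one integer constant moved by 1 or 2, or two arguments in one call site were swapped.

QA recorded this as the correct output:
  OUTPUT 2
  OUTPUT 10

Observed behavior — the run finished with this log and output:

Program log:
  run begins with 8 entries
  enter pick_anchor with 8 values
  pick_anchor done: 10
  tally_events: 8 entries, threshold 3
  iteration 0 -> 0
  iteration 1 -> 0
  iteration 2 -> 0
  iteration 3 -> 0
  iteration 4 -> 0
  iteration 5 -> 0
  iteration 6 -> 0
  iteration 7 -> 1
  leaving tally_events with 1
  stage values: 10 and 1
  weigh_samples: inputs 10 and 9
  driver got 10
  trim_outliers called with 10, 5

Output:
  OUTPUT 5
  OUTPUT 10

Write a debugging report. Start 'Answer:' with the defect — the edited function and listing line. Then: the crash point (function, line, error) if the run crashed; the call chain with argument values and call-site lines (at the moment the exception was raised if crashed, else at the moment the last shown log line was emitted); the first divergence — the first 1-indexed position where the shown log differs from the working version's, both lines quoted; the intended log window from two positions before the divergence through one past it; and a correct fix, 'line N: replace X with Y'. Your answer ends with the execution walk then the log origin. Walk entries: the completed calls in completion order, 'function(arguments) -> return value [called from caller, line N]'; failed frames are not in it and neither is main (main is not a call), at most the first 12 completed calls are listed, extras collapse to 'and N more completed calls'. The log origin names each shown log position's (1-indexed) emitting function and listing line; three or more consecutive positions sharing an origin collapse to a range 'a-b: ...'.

Answer: the defect is in trim_outliers at line 37.
Key fact: The two runs log identically and part ways only at the printed values.
Call chain: main -> trim_outliers(10, 5) (called at line 49).
First divergence: none (the log streams are identical).
Execution walk:
  pick_anchor([-5, 4, 10, 4, -1, 5, -2, 3]) -> 10  [called from main, line 44]
  tally_events([-5, 4, 10, 4, -1, 5, -2, 3], 3) -> 1  [called from main, line 45]
  weigh_samples(10, 9) -> 10  [called from derive_floor, line 32]
  derive_floor(10, 1) -> 10  [called from main, line 47]
  trim_outliers(10, 5) -> 5  [called from main, line 49]
Log origins:
  1: logged in main at line 43
  2: logged in pick_anchor at line 2
  3: logged in pick_anchor at line 7
  4: logged in tally_events at line 11
  5-12: logged in tally_events at line 16
  13: logged in tally_events at line 17
  14: logged in main at line 46
  15: logged in weigh_samples at line 21
  16: logged in main at line 48
  17: logged in trim_outliers at line 35
A correct fix: line 37: replace `-` with `//`.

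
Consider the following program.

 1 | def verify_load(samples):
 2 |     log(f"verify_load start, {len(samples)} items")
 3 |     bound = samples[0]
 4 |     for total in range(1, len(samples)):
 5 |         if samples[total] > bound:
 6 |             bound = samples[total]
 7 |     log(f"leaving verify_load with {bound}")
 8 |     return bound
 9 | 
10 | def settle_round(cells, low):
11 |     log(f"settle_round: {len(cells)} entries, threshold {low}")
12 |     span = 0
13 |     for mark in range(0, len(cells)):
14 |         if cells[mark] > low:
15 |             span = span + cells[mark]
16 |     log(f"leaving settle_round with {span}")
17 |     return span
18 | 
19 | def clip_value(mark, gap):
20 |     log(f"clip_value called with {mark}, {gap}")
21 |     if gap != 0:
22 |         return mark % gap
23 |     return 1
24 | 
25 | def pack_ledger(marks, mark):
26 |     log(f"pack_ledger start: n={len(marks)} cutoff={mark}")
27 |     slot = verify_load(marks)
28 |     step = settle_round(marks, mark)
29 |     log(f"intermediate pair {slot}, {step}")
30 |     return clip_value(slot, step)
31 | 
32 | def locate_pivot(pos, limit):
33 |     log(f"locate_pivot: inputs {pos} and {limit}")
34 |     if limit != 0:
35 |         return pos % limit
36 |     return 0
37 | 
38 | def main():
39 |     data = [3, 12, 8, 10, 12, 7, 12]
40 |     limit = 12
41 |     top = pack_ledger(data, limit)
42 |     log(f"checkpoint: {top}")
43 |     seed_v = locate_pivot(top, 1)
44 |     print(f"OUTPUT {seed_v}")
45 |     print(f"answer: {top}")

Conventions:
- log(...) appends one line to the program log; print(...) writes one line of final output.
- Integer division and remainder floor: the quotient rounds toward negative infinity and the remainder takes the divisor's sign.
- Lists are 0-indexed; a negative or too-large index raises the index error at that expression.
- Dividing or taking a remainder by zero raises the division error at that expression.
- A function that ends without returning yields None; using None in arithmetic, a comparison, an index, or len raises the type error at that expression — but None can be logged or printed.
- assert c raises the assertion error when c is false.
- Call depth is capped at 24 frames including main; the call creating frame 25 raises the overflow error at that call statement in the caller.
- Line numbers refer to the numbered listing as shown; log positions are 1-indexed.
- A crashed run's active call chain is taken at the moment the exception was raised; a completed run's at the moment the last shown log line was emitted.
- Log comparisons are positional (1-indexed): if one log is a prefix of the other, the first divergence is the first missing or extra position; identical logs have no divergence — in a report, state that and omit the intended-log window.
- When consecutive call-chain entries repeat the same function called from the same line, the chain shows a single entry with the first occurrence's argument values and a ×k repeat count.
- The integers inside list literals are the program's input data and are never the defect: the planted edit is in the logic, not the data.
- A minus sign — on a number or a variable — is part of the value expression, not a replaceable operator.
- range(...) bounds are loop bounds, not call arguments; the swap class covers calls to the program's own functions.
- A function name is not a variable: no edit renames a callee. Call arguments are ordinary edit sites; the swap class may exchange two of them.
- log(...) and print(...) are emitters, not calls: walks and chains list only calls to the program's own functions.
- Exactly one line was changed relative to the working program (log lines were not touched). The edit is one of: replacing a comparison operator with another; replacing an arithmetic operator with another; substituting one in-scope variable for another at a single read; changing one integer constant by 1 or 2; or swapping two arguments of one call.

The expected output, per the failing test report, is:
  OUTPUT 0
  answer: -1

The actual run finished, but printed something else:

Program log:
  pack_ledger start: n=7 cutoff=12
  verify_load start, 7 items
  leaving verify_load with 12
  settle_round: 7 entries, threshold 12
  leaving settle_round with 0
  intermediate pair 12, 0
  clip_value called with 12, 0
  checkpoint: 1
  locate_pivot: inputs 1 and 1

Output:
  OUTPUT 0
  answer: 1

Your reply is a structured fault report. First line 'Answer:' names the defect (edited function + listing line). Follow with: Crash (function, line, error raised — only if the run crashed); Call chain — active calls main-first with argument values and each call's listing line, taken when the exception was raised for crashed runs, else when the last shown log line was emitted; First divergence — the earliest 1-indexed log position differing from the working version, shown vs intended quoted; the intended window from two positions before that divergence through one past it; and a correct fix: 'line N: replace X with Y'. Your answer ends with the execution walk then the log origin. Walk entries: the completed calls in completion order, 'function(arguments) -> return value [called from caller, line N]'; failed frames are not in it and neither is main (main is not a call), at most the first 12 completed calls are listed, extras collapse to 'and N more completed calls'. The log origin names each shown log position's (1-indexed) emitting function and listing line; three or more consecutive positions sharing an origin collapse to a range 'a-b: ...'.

Answer: the defect is in clip_value at line 23.
Key fact: Log line 8 is where behavior first shows: 'checkpoint: 1' appears instead of 'checkpoint: -1'.
Call chain: main -> locate_pivot(1, 1) (called at line 43).
First divergence: at position 8 the run shows 'checkpoint: 1' where the working version logs 'checkpoint: -1'.
Intended log window:
  6: intermediate pair 12, 0
  7: clip_value called with 12, 0
  8: checkpoint: -1
  9: locate_pivot: inputs -1 and 1
Execution walk:
  verify_load([3, 12, 8, 10, 12, 7, 12]) -> 12  [called from pack_ledger, line 27]
  settle_round([3, 12, 8, 10, 12, 7, 12], 12) -> 0  [called from pack_ledger, line 28]
  clip_value(12, 0) -> 1  [called from pack_ledger, line 30]
  pack_ledger([3, 12, 8, 10, 12, 7, 12], 12) -> 1  [called from main, line 41]
  locate_pivot(1, 1) -> 0  [called from main, line 43]
Log origin:
  1: logged in pack_ledger at line 26
  2: logged in verify_load at line 2
  3: logged in verify_load at line 7
  4: logged in settle_round at line 11
  5: logged in settle_round at line 16
  6: logged in pack_ledger at line 29
  7: logged in clip_value at line 20
  8: logged in main at line 42
  9: logged in locate_pivot at line 33
A correct fix: line 23: replace `1` with `-1`.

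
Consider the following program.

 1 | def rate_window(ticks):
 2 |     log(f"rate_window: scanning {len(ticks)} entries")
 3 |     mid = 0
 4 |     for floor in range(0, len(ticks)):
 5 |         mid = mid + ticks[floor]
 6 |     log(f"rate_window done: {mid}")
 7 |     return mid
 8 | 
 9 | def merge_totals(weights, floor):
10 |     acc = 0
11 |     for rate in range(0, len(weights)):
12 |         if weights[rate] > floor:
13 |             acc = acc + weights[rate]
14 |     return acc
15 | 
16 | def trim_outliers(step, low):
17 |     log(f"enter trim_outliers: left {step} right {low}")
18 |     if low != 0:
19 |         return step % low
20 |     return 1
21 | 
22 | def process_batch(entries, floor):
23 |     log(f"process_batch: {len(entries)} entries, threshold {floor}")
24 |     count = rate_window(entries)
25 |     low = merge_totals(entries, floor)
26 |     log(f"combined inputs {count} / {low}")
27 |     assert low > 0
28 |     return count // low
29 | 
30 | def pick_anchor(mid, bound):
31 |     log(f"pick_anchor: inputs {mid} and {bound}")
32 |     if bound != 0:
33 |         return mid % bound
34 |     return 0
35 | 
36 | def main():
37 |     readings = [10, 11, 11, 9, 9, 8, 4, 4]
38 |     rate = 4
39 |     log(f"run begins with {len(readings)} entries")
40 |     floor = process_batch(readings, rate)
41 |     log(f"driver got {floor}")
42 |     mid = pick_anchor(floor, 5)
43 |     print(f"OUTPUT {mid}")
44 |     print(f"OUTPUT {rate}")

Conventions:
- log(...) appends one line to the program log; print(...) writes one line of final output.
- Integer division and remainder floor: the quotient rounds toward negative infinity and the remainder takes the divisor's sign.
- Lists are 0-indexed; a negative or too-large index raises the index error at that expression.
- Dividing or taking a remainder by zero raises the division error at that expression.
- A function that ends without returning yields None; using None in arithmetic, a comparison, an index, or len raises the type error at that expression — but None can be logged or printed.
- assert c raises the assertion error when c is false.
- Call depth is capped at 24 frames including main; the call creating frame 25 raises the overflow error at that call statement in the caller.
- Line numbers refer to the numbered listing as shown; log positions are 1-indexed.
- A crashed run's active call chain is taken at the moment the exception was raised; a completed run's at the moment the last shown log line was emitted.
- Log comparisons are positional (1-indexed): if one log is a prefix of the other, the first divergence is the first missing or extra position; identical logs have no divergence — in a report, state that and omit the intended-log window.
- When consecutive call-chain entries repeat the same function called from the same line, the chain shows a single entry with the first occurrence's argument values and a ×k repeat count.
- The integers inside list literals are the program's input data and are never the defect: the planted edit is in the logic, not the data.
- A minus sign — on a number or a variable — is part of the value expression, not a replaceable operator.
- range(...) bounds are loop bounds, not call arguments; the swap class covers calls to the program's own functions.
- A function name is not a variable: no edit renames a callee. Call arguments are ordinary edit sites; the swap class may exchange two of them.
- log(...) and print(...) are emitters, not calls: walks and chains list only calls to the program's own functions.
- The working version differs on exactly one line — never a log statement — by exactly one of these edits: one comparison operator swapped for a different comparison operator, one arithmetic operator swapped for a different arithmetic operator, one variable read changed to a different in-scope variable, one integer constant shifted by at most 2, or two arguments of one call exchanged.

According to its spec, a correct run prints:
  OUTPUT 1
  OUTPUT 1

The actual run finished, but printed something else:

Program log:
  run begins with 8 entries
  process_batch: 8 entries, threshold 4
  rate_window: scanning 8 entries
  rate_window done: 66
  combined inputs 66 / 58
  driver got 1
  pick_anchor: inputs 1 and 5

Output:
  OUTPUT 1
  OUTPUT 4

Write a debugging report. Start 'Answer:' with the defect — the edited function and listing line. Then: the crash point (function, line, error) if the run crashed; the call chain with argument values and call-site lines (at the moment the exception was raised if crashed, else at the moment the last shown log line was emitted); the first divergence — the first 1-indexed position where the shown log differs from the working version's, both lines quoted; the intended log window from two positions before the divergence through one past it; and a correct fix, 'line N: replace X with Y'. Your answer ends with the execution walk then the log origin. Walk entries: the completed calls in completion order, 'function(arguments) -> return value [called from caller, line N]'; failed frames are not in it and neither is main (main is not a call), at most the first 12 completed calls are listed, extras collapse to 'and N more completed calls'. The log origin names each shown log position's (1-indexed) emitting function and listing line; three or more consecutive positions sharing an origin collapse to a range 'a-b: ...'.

Answer: the defect is in main at line 44.
Core observation: The logs agree in full; only the final output differs.
Call chain: main -> pick_anchor(1, 5) (called at line 42).
First divergence: none (the log streams are identical).
Execution walk:
  rate_window([10, 11, 11, 9, 9, 8, 4, 4]) -> 66  [called from process_batch, line 24]
  merge_totals([10, 11, 11, 9, 9, 8, 4, 4], 4) -> 58  [called from process_batch, line 25]
  process_batch([10, 11, 11, 9, 9, 8, 4, 4], 4) -> 1  [called from main, line 40]
  pick_anchor(1, 5) -> 1  [called from main, line 42]
Log origin:
  1: emitted by main (line 39)
  2: emitted by process_batch (line 23)
  3: emitted by rate_window (line 2)
  4: emitted by rate_window (line 6)
  5: emitted by process_batch (line 26)
  6: emitted by main (line 41)
  7: emitted by pick_anchor (line 31)
A correct fix: line 44: replace `rate` with `floor`.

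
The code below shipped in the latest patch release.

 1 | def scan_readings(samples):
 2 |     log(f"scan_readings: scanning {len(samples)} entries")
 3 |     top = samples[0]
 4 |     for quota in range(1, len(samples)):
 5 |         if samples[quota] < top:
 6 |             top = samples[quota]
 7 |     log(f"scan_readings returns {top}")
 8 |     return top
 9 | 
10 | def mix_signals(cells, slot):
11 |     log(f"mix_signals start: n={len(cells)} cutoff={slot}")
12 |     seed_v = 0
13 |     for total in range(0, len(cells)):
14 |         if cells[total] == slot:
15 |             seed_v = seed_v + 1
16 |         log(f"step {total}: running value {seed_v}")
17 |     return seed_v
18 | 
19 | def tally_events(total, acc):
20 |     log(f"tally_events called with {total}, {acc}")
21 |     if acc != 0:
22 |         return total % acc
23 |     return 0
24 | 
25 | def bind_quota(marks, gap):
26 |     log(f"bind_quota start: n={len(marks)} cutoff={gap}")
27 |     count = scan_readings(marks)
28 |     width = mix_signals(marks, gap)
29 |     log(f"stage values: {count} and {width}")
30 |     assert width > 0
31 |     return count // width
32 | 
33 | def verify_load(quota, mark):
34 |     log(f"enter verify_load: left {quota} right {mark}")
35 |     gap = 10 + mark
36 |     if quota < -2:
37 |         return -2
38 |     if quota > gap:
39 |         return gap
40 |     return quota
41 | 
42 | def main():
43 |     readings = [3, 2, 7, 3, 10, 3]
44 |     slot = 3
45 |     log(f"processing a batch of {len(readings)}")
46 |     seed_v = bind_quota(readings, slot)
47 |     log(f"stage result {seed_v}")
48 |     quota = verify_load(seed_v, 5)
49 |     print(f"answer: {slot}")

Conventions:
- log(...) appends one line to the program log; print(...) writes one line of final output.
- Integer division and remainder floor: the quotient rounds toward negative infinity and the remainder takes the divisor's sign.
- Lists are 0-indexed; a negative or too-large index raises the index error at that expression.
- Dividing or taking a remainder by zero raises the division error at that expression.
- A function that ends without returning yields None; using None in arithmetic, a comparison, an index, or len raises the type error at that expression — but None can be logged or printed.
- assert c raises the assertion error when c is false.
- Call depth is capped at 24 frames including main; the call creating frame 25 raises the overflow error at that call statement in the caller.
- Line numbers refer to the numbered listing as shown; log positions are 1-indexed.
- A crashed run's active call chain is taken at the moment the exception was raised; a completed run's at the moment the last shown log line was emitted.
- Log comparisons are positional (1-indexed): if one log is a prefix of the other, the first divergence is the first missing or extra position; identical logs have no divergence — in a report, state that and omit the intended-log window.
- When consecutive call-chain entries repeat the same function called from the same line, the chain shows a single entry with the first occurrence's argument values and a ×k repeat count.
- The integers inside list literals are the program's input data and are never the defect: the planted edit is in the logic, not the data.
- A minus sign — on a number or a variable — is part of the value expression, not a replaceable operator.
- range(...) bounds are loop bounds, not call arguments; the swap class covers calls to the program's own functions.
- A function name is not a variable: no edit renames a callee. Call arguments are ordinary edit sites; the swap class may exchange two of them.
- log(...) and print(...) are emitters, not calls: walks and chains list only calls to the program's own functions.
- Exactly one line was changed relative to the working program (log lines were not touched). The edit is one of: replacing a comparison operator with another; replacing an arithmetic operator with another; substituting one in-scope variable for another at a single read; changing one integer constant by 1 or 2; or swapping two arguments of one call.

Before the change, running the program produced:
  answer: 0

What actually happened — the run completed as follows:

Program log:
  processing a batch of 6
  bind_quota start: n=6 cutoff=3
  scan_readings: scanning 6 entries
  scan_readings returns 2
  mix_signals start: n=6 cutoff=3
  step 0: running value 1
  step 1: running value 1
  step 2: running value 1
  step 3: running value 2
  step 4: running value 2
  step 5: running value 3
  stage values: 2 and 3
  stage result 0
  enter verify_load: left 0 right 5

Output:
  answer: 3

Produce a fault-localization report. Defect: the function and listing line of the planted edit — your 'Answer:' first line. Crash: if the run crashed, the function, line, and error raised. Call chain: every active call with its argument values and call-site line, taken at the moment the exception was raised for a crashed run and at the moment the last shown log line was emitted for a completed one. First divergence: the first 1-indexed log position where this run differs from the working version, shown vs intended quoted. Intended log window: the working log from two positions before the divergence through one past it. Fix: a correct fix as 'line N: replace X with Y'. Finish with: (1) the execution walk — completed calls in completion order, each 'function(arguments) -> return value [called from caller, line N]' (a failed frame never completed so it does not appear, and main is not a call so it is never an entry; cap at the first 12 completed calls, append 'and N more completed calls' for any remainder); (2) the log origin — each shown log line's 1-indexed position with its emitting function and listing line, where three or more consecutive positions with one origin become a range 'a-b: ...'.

Answer: the defect is in main at line 49.
Key fact: The two runs log identically and part ways only at the printed values.
Call chain: main -> verify_load(0, 5) (called at line 48).
First divergence: none — the logs agree in full.
Execution walk:
  scan_readings([3, 2, 7, 3, 10, 3]) -> 2  [called from bind_quota, line 27]
  mix_signals([3, 2, 7, 3, 10, 3], 3) -> 3  [called from bind_quota, line 28]
  bind_quota([3, 2, 7, 3, 10, 3], 3) -> 0  [called from main, line 46]
  verify_load(0, 5) -> 0  [called from main, line 48]
Log origin:
  1: emitted by main (line 45)
  2: emitted by bind_quota (line 26)
  3: emitted by scan_readings (line 2)
  4: emitted by scan_readings (line 7)
  5: emitted by mix_signals (line 11)
  6-11: emitted by mix_signals (line 16)
  12: emitted by bind_quota (line 29)
  13: emitted by main (line 47)
  14: emitted by verify_load (line 34)
A correct fix: line 49: replace `slot` with `quota`.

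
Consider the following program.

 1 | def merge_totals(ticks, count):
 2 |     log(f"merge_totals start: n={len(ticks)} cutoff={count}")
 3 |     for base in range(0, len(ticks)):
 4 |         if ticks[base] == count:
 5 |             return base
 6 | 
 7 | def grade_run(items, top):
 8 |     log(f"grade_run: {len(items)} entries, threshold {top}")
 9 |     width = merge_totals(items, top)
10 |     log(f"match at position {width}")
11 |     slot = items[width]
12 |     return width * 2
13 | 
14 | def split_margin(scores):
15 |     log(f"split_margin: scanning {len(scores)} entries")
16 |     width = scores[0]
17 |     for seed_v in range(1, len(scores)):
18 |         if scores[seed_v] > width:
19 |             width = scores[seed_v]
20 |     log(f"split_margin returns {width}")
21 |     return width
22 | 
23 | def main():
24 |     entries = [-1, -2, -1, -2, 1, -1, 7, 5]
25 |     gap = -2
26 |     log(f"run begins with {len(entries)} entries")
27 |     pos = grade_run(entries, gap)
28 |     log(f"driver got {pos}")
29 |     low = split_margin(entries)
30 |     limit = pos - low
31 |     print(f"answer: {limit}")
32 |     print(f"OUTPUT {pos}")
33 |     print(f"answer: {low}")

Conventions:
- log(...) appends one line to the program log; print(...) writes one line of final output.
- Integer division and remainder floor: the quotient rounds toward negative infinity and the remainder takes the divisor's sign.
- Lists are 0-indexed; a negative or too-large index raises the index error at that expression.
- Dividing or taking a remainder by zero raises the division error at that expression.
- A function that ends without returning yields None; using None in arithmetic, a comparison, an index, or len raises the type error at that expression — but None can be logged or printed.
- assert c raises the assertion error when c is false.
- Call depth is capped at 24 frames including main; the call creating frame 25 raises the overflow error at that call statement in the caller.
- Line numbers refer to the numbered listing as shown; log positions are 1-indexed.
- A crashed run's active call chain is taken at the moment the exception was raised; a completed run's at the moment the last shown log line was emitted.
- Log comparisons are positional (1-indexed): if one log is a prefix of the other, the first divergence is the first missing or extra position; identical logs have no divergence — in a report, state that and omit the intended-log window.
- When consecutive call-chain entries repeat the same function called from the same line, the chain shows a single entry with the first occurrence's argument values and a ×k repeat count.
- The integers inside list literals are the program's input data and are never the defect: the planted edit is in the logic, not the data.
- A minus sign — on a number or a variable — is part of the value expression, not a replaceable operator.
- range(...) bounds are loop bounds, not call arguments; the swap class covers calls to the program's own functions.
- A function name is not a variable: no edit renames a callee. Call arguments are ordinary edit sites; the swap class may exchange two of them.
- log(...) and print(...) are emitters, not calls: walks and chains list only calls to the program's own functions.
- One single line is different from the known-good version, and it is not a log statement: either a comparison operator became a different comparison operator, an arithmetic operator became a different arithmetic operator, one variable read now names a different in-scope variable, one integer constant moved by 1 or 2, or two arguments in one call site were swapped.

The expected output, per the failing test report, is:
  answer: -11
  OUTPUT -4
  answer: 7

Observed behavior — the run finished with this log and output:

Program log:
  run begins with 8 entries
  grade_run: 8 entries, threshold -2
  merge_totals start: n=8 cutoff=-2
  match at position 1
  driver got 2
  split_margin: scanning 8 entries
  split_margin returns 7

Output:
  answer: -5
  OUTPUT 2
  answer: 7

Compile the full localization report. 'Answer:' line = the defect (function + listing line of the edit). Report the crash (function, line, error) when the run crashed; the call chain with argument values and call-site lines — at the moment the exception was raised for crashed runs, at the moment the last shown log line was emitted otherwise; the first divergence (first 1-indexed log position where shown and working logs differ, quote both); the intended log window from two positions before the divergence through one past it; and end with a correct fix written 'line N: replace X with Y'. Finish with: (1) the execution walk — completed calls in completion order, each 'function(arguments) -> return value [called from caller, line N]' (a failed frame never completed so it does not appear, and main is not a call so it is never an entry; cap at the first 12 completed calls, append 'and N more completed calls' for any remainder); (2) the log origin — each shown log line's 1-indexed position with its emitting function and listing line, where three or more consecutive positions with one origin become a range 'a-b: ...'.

Answer: the defect is in grade_run at line 12.
The tell: Everything matches until log position 5, which reads 'driver got 2' in place of 'driver got -4'.
Call chain: main -> split_margin([-1, -2, -1, -2, 1, -1, 7, 5]) (called at line 29).
First divergence: position 5; shown 'driver got 2' vs intended 'driver got -4'.
Intended log window:
  3: merge_totals start: n=8 cutoff=-2
  4: match at position 1
  5: driver got -4
  6: split_margin: scanning 8 entries
Execution walk:
  merge_totals([-1, -2, -1, -2, 1, -1, 7, 5], -2) -> 1  [called from grade_run, line 9]
  grade_run([-1, -2, -1, -2, 1, -1, 7, 5], -2) -> 2  [called from main, line 27]
  split_margin([-1, -2, -1, -2, 1, -1, 7, 5]) -> 7  [called from main, line 29]
Log line origins:
  1: from main, line 26
  2: from grade_run, line 8
  3: from merge_totals, line 2
  4: from grade_run, line 10
  5: from main, line 28
  6: from split_margin, line 15
  7: from split_margin, line 20
A correct fix: line 12: replace `width` with `slot`.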